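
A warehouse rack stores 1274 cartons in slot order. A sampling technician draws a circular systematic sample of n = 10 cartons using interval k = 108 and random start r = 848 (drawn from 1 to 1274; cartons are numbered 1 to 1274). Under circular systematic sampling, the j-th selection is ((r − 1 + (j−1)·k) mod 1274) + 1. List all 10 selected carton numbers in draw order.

848, 956, 1064, 1172, 6, 114, 222, 330, 438, 546

Selection 1: 848
Selection 2: 848 + 108 = 956
Selection 3: 956 + 108 = 1064
Selection 4: 1064 + 108 = 1172
Selection 5: 1172 + 108 = 1280 → 1280 − 1274 = 6
Selection 6: 6 + 108 = 114
Selection 7: 114 + 108 = 222
Selection 8: 222 + 108 = 330
Selection 9: 330 + 108 = 438
Selection 10: 438 + 108 = 546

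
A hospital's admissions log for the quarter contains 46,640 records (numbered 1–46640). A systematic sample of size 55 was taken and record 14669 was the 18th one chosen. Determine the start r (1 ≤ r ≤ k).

k = 46640/55 = 848
r = 14669 − (18−1)×848 = 14669 − 14416 = 253

253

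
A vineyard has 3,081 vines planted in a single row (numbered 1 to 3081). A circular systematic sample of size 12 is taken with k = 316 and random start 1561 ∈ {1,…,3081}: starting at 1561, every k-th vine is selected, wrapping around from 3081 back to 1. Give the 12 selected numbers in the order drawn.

Selection 1: 1561
Selection 2: 1561 + 316 = 1877
Selection 3: 1877 + 316 = 2193
Selection 4: 2193 + 316 = 2509
Selection 5: 2509 + 316 = 2825
Selection 6: 2825 + 316 = 3141 → 3141 − 3081 = 60
Selection 7: 60 + 316 = 376
Selection 8: 376 + 316 = 692
Selection 9: 692 + 316 = 1008
Selection 10: 1008 + 316 = 1324
Selection 11: 1324 + 316 = 1640
Selection 12: 1640 + 316 = 1956

1561, 1877, 2193, 2509, 2825, 60, 376, 692, 1008, 1324, 1640, 1956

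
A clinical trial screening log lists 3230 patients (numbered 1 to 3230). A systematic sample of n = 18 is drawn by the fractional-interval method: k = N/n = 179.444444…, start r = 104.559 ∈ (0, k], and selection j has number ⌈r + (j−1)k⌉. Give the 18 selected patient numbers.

j=1: r + 0k = 104.559 → ⌈·⌉ = 105
j=2: r + 1k = 284.003444… → ⌈·⌉ = 285
j=3: r + 2k = 463.447888… → ⌈·⌉ = 464
j=4: r + 3k = 642.892333… → ⌈·⌉ = 643
j=5: r + 4k = 822.336777… → ⌈·⌉ = 823
j=6: r + 5k = 1001.781222… → ⌈·⌉ = 1002
j=7: r + 6k = 1181.225666… → ⌈·⌉ = 1182
j=8: r + 7k = 1360.670111… → ⌈·⌉ = 1361
j=9: r + 8k = 1540.114555… → ⌈·⌉ = 1541
j=10: r + 9k = 1719.559 → ⌈·⌉ = 1720
j=11: r + 10k = 1899.003444… → ⌈·⌉ = 1900
j=12: r + 11k = 2078.447888… → ⌈·⌉ = 2079
j=13: r + 12k = 2257.892333… → ⌈·⌉ = 2258
j=14: r + 13k = 2437.336777… → ⌈·⌉ = 2438
j=15: r + 14k = 2616.781222… → ⌈·⌉ = 2617
j=16: r + 15k = 2796.225666… → ⌈·⌉ = 2797
j=17: r + 16k = 2975.670111… → ⌈·⌉ = 2976
j=18: r + 17k = 3155.114555… → ⌈·⌉ = 3156

105, 285, 464, 643, 823, 1002, 1182, 1361, 1541, 1720, 1900, 2079, 2258, 2438, 2617, 2797, 2976, 3156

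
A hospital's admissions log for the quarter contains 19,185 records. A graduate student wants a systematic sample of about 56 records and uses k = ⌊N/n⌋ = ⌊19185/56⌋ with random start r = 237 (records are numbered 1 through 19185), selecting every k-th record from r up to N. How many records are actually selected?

k = ⌊19185/56⌋ = 342
Achieved size = ⌊(19185 − 237)/342⌋ + 1 = ⌊18948/342⌋ + 1 = 55 + 1 = 56
(last selection: 237 + 55×342 = 19047 ≤ 19185; next would be 19389 > 19185)

56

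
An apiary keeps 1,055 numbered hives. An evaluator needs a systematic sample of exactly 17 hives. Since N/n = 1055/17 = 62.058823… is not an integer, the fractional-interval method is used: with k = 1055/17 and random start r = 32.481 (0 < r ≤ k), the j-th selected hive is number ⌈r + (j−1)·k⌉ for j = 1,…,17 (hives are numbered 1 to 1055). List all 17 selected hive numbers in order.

j=1: r + 0k = 32.481 → ⌈·⌉ = 33
j=2: r + 1k = 94.539823… → ⌈·⌉ = 95
j=3: r + 2k = 156.598647… → ⌈·⌉ = 157
j=4: r + 3k = 218.657470… → ⌈·⌉ = 219
j=5: r + 4k = 280.716294… → ⌈·⌉ = 281
j=6: r + 5k = 342.775117… → ⌈·⌉ = 343
j=7: r + 6k = 404.833941… → ⌈·⌉ = 405
j=8: r + 7k = 466.892764… → ⌈·⌉ = 467
j=9: r + 8k = 528.951588… → ⌈·⌉ = 529
j=10: r + 9k = 591.010411… → ⌈·⌉ = 592
j=11: r + 10k = 653.069235… → ⌈·⌉ = 654
j=12: r + 11k = 715.128058… → ⌈·⌉ = 716
j=13: r + 12k = 777.186882… → ⌈·⌉ = 778
j=14: r + 13k = 839.245705… → ⌈·⌉ = 840
j=15: r + 14k = 901.304529… → ⌈·⌉ = 902
j=16: r + 15k = 963.363352… → ⌈·⌉ = 964
j=17: r + 16k = 1025.422176… → ⌈·⌉ = 1026

33, 95, 157, 219, 281, 343, 405, 467, 529, 592, 654, 716, 778, 840, 902, 964, 1026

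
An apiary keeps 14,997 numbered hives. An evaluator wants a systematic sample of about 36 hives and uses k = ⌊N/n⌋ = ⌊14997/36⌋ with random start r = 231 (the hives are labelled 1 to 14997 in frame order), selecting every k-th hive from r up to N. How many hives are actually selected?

36

k = ⌊14997/36⌋ = 416
Achieved size = ⌊(14997 − 231)/416⌋ + 1 = ⌊14766/416⌋ + 1 = 35 + 1 = 36
(last selection: 231 + 35×416 = 14791 ≤ 14997; next would be 15207 > 14997)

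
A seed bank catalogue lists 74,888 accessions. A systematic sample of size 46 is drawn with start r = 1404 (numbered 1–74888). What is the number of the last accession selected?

74664

k = 74888/46 = 1628
46th selection = r + (46−1)·k = 1404 + 45×1628 = 1404 + 73260 = 74664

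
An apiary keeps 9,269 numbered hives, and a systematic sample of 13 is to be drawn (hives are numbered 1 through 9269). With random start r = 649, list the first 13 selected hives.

649, 1362, 2075, 2788, 3501, 4214, 4927, 5640, 6353, 7066, 7779, 8492, 9205

k = N/n = 9269/13 = 713
hive 1: 649
hive 2: 649 + 713 = 1362
hive 3: 1362 + 713 = 2075
hive 4: 2075 + 713 = 2788
hive 5: 2788 + 713 = 3501
hive 6: 3501 + 713 = 4214
hive 7: 4214 + 713 = 4927
hive 8: 4927 + 713 = 5640
hive 9: 5640 + 713 = 6353
hive 10: 6353 + 713 = 7066
hive 11: 7066 + 713 = 7779
hive 12: 7779 + 713 = 8492
hive 13: 8492 + 713 = 9205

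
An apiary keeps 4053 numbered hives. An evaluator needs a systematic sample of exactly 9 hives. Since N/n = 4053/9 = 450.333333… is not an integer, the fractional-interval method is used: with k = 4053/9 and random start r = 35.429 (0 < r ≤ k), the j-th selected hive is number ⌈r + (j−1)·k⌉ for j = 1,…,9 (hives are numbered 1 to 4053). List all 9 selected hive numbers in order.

j=1: r + 0k = 35.429 → ⌈·⌉ = 36
j=2: r + 1k = 485.762333… → ⌈·⌉ = 486
j=3: r + 2k = 936.095666… → ⌈·⌉ = 937
j=4: r + 3k = 1386.429 → ⌈·⌉ = 1387
j=5: r + 4k = 1836.762333… → ⌈·⌉ = 1837
j=6: r + 5k = 2287.095666… → ⌈·⌉ = 2288
j=7: r + 6k = 2737.429 → ⌈·⌉ = 2738
j=8: r + 7k = 3187.762333… → ⌈·⌉ = 3188
j=9: r + 8k = 3638.095666… → ⌈·⌉ = 3639

36, 486, 937, 1387, 1837, 2288, 2738, 3188, 3639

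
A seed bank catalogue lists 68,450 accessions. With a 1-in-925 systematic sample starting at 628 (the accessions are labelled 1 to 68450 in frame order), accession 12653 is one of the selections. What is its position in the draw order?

14

k = 925
position = (12653 − 628)/925 + 1 = 12025/925 + 1 = 13 + 1 = 14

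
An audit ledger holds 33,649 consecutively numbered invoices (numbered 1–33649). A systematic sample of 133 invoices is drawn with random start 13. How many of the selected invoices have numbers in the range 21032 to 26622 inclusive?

22

k = 33649/133 = 253
First selection ≥ 21032: 13 + ⌈(21032−13)/253⌉·253 = 13 + 84×253 = 21265
Last selection ≤ 26622: 13 + ⌊(26622−13)/253⌋·253 = 13 + 105×253 = 26578
Count = 105 − 84 + 1 = 22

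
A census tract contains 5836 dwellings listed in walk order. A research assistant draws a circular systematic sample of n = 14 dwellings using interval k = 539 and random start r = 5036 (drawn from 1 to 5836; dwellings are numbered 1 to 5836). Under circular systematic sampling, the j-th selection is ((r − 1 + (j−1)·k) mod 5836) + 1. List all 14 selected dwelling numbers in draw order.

5036, 5575, 278, 817, 1356, 1895, 2434, 2973, 3512, 4051, 4590, 5129, 5668, 371

Selection 1: 5036
Selection 2: 5036 + 539 = 5575
Selection 3: 5575 + 539 = 6114 → 6114 − 5836 = 278
Selection 4: 278 + 539 = 817
Selection 5: 817 + 539 = 1356
Selection 6: 1356 + 539 = 1895
Selection 7: 1895 + 539 = 2434
Selection 8: 2434 + 539 = 2973
Selection 9: 2973 + 539 = 3512
Selection 10: 3512 + 539 = 4051
Selection 11: 4051 + 539 = 4590
Selection 12: 4590 + 539 = 5129
Selection 13: 5129 + 539 = 5668
Selection 14: 5668 + 539 = 6207 → 6207 − 5836 = 371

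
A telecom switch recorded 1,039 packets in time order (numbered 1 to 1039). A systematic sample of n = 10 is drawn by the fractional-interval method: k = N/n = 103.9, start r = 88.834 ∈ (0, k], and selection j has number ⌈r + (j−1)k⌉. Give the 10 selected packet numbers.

89, 193, 297, 401, 505, 609, 713, 817, 921, 1024

j=1: r + 0k = 88.834 → ⌈·⌉ = 89
j=2: r + 1k = 192.734 → ⌈·⌉ = 193
j=3: r + 2k = 296.634 → ⌈·⌉ = 297
j=4: r + 3k = 400.534 → ⌈·⌉ = 401
j=5: r + 4k = 504.434 → ⌈·⌉ = 505
j=6: r + 5k = 608.334 → ⌈·⌉ = 609
j=7: r + 6k = 712.234 → ⌈·⌉ = 713
j=8: r + 7k = 816.134 → ⌈·⌉ = 817
j=9: r + 8k = 920.034 → ⌈·⌉ = 921
j=10: r + 9k = 1023.934 → ⌈·⌉ = 1024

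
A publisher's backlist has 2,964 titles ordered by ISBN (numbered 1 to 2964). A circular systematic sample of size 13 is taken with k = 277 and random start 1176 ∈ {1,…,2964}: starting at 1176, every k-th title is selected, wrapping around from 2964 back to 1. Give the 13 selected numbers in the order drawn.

1176, 1453, 1730, 2007, 2284, 2561, 2838, 151, 428, 705, 982, 1259, 1536

Selection 1: 1176
Selection 2: 1176 + 277 = 1453
Selection 3: 1453 + 277 = 1730
Selection 4: 1730 + 277 = 2007
Selection 5: 2007 + 277 = 2284
Selection 6: 2284 + 277 = 2561
Selection 7: 2561 + 277 = 2838
Selection 8: 2838 + 277 = 3115 → 3115 − 2964 = 151
Selection 9: 151 + 277 = 428
Selection 10: 428 + 277 = 705
Selection 11: 705 + 277 = 982
Selection 12: 982 + 277 = 1259
Selection 13: 1259 + 277 = 1536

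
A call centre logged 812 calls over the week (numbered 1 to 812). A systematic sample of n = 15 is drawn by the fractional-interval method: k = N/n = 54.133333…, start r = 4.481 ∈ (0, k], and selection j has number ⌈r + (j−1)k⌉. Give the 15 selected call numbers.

j=1: r + 0k = 4.481 → ⌈·⌉ = 5
j=2: r + 1k = 58.614333… → ⌈·⌉ = 59
j=3: r + 2k = 112.747666… → ⌈·⌉ = 113
j=4: r + 3k = 166.881 → ⌈·⌉ = 167
j=5: r + 4k = 221.014333… → ⌈·⌉ = 222
j=6: r + 5k = 275.147666… → ⌈·⌉ = 276
j=7: r + 6k = 329.281 → ⌈·⌉ = 330
j=8: r + 7k = 383.414333… → ⌈·⌉ = 384
j=9: r + 8k = 437.547666… → ⌈·⌉ = 438
j=10: r + 9k = 491.681 → ⌈·⌉ = 492
j=11: r + 10k = 545.814333… → ⌈·⌉ = 546
j=12: r + 11k = 599.947666… → ⌈·⌉ = 600
j=13: r + 12k = 654.081 → ⌈·⌉ = 655
j=14: r + 13k = 708.214333… → ⌈·⌉ = 709
j=15: r + 14k = 762.347666… → ⌈·⌉ = 763

5, 59, 113, 167, 222, 276, 330, 384, 438, 492, 546, 600, 655, 709, 763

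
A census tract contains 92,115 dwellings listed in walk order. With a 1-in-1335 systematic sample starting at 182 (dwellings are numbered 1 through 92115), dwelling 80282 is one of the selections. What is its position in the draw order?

k = 1335
position = (80282 − 182)/1335 + 1 = 80100/1335 + 1 = 60 + 1 = 61

61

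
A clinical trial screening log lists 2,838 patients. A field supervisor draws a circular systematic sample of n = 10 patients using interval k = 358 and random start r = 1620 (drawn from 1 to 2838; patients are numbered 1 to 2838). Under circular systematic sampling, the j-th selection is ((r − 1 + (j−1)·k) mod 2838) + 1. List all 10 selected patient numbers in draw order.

Selection 1: 1620
Selection 2: 1620 + 358 = 1978
Selection 3: 1978 + 358 = 2336
Selection 4: 2336 + 358 = 2694
Selection 5: 2694 + 358 = 3052 → 3052 − 2838 = 214
Selection 6: 214 + 358 = 572
Selection 7: 572 + 358 = 930
Selection 8: 930 + 358 = 1288
Selection 9: 1288 + 358 = 1646
Selection 10: 1646 + 358 = 2004

1620, 1978, 2336, 2694, 214, 572, 930, 1288, 1646, 2004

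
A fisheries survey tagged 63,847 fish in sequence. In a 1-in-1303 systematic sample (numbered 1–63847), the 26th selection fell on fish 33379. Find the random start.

k = 1303
r = 33379 − (26−1)×1303 = 33379 − 32575 = 804

804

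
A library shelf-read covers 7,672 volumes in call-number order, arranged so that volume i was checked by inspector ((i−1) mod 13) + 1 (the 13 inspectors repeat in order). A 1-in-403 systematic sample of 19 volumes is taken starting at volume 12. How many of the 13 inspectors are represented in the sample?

Consecutive selections differ by k = 403, so their inspector numbers differ by 403 mod 13 = 0.
gcd(403, 13) = 13, so the sample visits 13/13 = 1 distinct residues mod 13.
Start 12 is inspector 12; the inspectors hit are 12.

1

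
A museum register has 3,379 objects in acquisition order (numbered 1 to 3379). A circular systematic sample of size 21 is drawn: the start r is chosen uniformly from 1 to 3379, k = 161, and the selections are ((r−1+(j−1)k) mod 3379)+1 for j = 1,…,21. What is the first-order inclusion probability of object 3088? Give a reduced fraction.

For each position j, as r ranges over 1…3379 the j-th selection hits every object exactly once, so object 3088 is selected for exactly 21 of the 3379 starts.
Inclusion probability = 21/3379.

21/3379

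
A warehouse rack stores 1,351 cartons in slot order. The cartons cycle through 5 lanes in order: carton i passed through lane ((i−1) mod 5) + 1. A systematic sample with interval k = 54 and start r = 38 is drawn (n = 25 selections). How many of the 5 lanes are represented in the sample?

5

Consecutive selections differ by k = 54, so their lane numbers differ by 54 mod 5 = 4.
gcd(54, 5) = 1, so the sample visits 5/1 = 5 distinct residues mod 5.
Start 38 is lane 3; the lanes hit are 1, 2, 3, 4, 5.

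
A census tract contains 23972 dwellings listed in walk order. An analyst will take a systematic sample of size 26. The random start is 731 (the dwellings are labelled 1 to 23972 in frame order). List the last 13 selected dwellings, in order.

12717, 13639, 14561, 15483, 16405, 17327, 18249, 19171, 20093, 21015, 21937, 22859, 23781

k = N/n = 23972/26 = 922
14th selection = 731 + 13×922 = 12717
15th: 12717 + 922 = 13639
16th: 13639 + 922 = 14561
17th: 14561 + 922 = 15483
18th: 15483 + 922 = 16405
19th: 16405 + 922 = 17327
20th: 17327 + 922 = 18249
21st: 18249 + 922 = 19171
22nd: 19171 + 922 = 20093
23rd: 20093 + 922 = 21015
24th: 21015 + 922 = 21937
25th: 21937 + 922 = 22859
26th: 22859 + 922 = 23781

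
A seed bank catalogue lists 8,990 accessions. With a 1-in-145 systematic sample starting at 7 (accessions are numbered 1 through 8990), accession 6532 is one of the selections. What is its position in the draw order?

k = 145
position = (6532 − 7)/145 + 1 = 6525/145 + 1 = 45 + 1 = 46

46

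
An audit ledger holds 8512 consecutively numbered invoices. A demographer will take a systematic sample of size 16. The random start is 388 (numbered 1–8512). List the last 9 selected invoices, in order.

4112, 4644, 5176, 5708, 6240, 6772, 7304, 7836, 8368

k = N/n = 8512/16 = 532
8th selection = 388 + 7×532 = 4112
9th: 4112 + 532 = 4644
10th: 4644 + 532 = 5176
11th: 5176 + 532 = 5708
12th: 5708 + 532 = 6240
13th: 6240 + 532 = 6772
14th: 6772 + 532 = 7304
15th: 7304 + 532 = 7836
16th: 7836 + 532 = 8368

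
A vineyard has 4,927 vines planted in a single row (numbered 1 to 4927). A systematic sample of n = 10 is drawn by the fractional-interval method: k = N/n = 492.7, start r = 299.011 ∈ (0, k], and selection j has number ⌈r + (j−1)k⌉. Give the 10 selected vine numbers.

300, 792, 1285, 1778, 2270, 2763, 3256, 3748, 4241, 4734

j=1: r + 0k = 299.011 → ⌈·⌉ = 300
j=2: r + 1k = 791.711 → ⌈·⌉ = 792
j=3: r + 2k = 1284.411 → ⌈·⌉ = 1285
j=4: r + 3k = 1777.111 → ⌈·⌉ = 1778
j=5: r + 4k = 2269.811 → ⌈·⌉ = 2270
j=6: r + 5k = 2762.511 → ⌈·⌉ = 2763
j=7: r + 6k = 3255.211 → ⌈·⌉ = 3256
j=8: r + 7k = 3747.911 → ⌈·⌉ = 3748
j=9: r + 8k = 4240.611 → ⌈·⌉ = 4241
j=10: r + 9k = 4733.311 → ⌈·⌉ = 4734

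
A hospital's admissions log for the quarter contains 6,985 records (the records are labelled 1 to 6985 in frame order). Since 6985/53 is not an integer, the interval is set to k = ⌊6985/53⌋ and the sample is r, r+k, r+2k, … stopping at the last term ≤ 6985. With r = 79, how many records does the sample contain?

k = ⌊6985/53⌋ = 131
Achieved size = ⌊(6985 − 79)/131⌋ + 1 = ⌊6906/131⌋ + 1 = 52 + 1 = 53
(last selection: 79 + 52×131 = 6891 ≤ 6985; next would be 7022 > 6985)

53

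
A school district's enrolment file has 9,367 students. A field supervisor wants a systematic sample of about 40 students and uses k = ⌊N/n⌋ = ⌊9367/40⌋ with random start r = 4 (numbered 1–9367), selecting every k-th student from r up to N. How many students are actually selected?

41

k = ⌊9367/40⌋ = 234
Achieved size = ⌊(9367 − 4)/234⌋ + 1 = ⌊9363/234⌋ + 1 = 40 + 1 = 41
(last selection: 4 + 40×234 = 9364 ≤ 9367; next would be 9598 > 9367)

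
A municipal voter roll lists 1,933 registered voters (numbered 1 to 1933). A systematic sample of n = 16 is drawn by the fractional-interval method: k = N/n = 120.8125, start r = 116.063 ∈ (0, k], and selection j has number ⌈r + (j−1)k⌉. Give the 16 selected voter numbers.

117, 237, 358, 479, 600, 721, 841, 962, 1083, 1204, 1325, 1446, 1566, 1687, 1808, 1929

j=1: r + 0k = 116.063 → ⌈·⌉ = 117
j=2: r + 1k = 236.8755 → ⌈·⌉ = 237
j=3: r + 2k = 357.688 → ⌈·⌉ = 358
j=4: r + 3k = 478.5005 → ⌈·⌉ = 479
j=5: r + 4k = 599.313 → ⌈·⌉ = 600
j=6: r + 5k = 720.1255 → ⌈·⌉ = 721
j=7: r + 6k = 840.938 → ⌈·⌉ = 841
j=8: r + 7k = 961.7505 → ⌈·⌉ = 962
j=9: r + 8k = 1082.563 → ⌈·⌉ = 1083
j=10: r + 9k = 1203.3755 → ⌈·⌉ = 1204
j=11: r + 10k = 1324.188 → ⌈·⌉ = 1325
j=12: r + 11k = 1445.0005 → ⌈·⌉ = 1446
j=13: r + 12k = 1565.813 → ⌈·⌉ = 1566
j=14: r + 13k = 1686.6255 → ⌈·⌉ = 1687
j=15: r + 14k = 1807.438 → ⌈·⌉ = 1808
j=16: r + 15k = 1928.2505 → ⌈·⌉ = 1929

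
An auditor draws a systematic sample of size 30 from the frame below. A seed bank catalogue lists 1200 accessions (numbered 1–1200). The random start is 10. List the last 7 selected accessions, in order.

930, 970, 1010, 1050, 1090, 1130, 1170

k = N/n = 1200/30 = 40
24th selection = 10 + 23×40 = 930
25th: 930 + 40 = 970
26th: 970 + 40 = 1010
27th: 1010 + 40 = 1050
28th: 1050 + 40 = 1090
29th: 1090 + 40 = 1130
30th: 1130 + 40 = 1170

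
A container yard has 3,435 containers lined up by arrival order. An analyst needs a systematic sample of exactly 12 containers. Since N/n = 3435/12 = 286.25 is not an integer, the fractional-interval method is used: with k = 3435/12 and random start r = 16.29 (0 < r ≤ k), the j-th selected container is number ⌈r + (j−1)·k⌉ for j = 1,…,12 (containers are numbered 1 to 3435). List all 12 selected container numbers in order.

j=1: r + 0k = 16.29 → ⌈·⌉ = 17
j=2: r + 1k = 302.54 → ⌈·⌉ = 303
j=3: r + 2k = 588.79 → ⌈·⌉ = 589
j=4: r + 3k = 875.04 → ⌈·⌉ = 876
j=5: r + 4k = 1161.29 → ⌈·⌉ = 1162
j=6: r + 5k = 1447.54 → ⌈·⌉ = 1448
j=7: r + 6k = 1733.79 → ⌈·⌉ = 1734
j=8: r + 7k = 2020.04 → ⌈·⌉ = 2021
j=9: r + 8k = 2306.29 → ⌈·⌉ = 2307
j=10: r + 9k = 2592.54 → ⌈·⌉ = 2593
j=11: r + 10k = 2878.79 → ⌈·⌉ = 2879
j=12: r + 11k = 3165.04 → ⌈·⌉ = 3166

17, 303, 589, 876, 1162, 1448, 1734, 2021, 2307, 2593, 2879, 3166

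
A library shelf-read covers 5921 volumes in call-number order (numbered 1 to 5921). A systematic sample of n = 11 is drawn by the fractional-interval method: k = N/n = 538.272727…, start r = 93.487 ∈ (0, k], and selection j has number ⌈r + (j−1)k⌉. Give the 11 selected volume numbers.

94, 632, 1171, 1709, 2247, 2785, 3324, 3862, 4400, 4938, 5477

j=1: r + 0k = 93.487 → ⌈·⌉ = 94
j=2: r + 1k = 631.759727… → ⌈·⌉ = 632
j=3: r + 2k = 1170.032454… → ⌈·⌉ = 1171
j=4: r + 3k = 1708.305181… → ⌈·⌉ = 1709
j=5: r + 4k = 2246.577909… → ⌈·⌉ = 2247
j=6: r + 5k = 2784.850636… → ⌈·⌉ = 2785
j=7: r + 6k = 3323.123363… → ⌈·⌉ = 3324
j=8: r + 7k = 3861.396090… → ⌈·⌉ = 3862
j=9: r + 8k = 4399.668818… → ⌈·⌉ = 4400
j=10: r + 9k = 4937.941545… → ⌈·⌉ = 4938
j=11: r + 10k = 5476.214272… → ⌈·⌉ = 5477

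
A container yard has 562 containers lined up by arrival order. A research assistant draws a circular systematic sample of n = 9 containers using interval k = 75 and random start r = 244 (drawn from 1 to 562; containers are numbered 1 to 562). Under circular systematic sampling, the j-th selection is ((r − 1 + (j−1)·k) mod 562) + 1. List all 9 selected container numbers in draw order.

Selection 1: 244
Selection 2: 244 + 75 = 319
Selection 3: 319 + 75 = 394
Selection 4: 394 + 75 = 469
Selection 5: 469 + 75 = 544
Selection 6: 544 + 75 = 619 → 619 − 562 = 57
Selection 7: 57 + 75 = 132
Selection 8: 132 + 75 = 207
Selection 9: 207 + 75 = 282

244, 319, 394, 469, 544, 57, 132, 207, 282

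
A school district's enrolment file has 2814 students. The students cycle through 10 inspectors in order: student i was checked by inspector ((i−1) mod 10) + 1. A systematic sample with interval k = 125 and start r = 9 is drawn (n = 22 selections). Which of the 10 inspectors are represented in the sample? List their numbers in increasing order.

Consecutive selections differ by k = 125, so their inspector numbers differ by 125 mod 10 = 5.
gcd(125, 10) = 5, so the sample visits 10/5 = 2 distinct residues mod 10.
Start 9 is inspector 9; the inspectors hit are 4, 9.

4, 9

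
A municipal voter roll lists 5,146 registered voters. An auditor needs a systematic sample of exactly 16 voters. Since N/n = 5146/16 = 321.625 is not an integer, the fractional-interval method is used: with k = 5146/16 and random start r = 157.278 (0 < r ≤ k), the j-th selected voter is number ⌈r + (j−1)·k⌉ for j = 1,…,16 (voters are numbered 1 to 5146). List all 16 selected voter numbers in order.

j=1: r + 0k = 157.278 → ⌈·⌉ = 158
j=2: r + 1k = 478.903 → ⌈·⌉ = 479
j=3: r + 2k = 800.528 → ⌈·⌉ = 801
j=4: r + 3k = 1122.153 → ⌈·⌉ = 1123
j=5: r + 4k = 1443.778 → ⌈·⌉ = 1444
j=6: r + 5k = 1765.403 → ⌈·⌉ = 1766
j=7: r + 6k = 2087.028 → ⌈·⌉ = 2088
j=8: r + 7k = 2408.653 → ⌈·⌉ = 2409
j=9: r + 8k = 2730.278 → ⌈·⌉ = 2731
j=10: r + 9k = 3051.903 → ⌈·⌉ = 3052
j=11: r + 10k = 3373.528 → ⌈·⌉ = 3374
j=12: r + 11k = 3695.153 → ⌈·⌉ = 3696
j=13: r + 12k = 4016.778 → ⌈·⌉ = 4017
j=14: r + 13k = 4338.403 → ⌈·⌉ = 4339
j=15: r + 14k = 4660.028 → ⌈·⌉ = 4661
j=16: r + 15k = 4981.653 → ⌈·⌉ = 4982

158, 479, 801, 1123, 1444, 1766, 2088, 2409, 2731, 3052, 3374, 3696, 4017, 4339, 4661, 4982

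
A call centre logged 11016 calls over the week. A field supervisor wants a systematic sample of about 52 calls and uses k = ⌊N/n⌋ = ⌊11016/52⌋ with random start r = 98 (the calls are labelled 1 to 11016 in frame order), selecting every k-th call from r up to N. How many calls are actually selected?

k = ⌊11016/52⌋ = 211
Achieved size = ⌊(11016 − 98)/211⌋ + 1 = ⌊10918/211⌋ + 1 = 51 + 1 = 52
(last selection: 98 + 51×211 = 10859 ≤ 11016; next would be 11070 > 11016)

52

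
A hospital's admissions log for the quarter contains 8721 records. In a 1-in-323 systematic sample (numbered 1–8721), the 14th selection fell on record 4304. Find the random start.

105

k = 323
r = 4304 − (14−1)×323 = 4304 − 4199 = 105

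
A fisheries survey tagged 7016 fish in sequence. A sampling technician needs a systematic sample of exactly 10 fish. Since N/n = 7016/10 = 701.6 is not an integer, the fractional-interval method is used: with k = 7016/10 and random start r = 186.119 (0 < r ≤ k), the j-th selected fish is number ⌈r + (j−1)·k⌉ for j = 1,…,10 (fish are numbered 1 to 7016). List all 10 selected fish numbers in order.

187, 888, 1590, 2291, 2993, 3695, 4396, 5098, 5799, 6501

j=1: r + 0k = 186.119 → ⌈·⌉ = 187
j=2: r + 1k = 887.719 → ⌈·⌉ = 888
j=3: r + 2k = 1589.319 → ⌈·⌉ = 1590
j=4: r + 3k = 2290.919 → ⌈·⌉ = 2291
j=5: r + 4k = 2992.519 → ⌈·⌉ = 2993
j=6: r + 5k = 3694.119 → ⌈·⌉ = 3695
j=7: r + 6k = 4395.719 → ⌈·⌉ = 4396
j=8: r + 7k = 5097.319 → ⌈·⌉ = 5098
j=9: r + 8k = 5798.919 → ⌈·⌉ = 5799
j=10: r + 9k = 6500.519 → ⌈·⌉ = 6501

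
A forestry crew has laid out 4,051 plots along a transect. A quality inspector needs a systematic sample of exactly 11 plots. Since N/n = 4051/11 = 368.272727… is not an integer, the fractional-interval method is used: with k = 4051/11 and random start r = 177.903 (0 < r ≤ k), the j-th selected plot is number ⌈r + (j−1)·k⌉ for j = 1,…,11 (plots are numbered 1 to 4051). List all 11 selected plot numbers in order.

j=1: r + 0k = 177.903 → ⌈·⌉ = 178
j=2: r + 1k = 546.175727… → ⌈·⌉ = 547
j=3: r + 2k = 914.448454… → ⌈·⌉ = 915
j=4: r + 3k = 1282.721181… → ⌈·⌉ = 1283
j=5: r + 4k = 1650.993909… → ⌈·⌉ = 1651
j=6: r + 5k = 2019.266636… → ⌈·⌉ = 2020
j=7: r + 6k = 2387.539363… → ⌈·⌉ = 2388
j=8: r + 7k = 2755.812090… → ⌈·⌉ = 2756
j=9: r + 8k = 3124.084818… → ⌈·⌉ = 3125
j=10: r + 9k = 3492.357545… → ⌈·⌉ = 3493
j=11: r + 10k = 3860.630272… → ⌈·⌉ = 3861

178, 547, 915, 1283, 1651, 2020, 2388, 2756, 3125, 3493, 3861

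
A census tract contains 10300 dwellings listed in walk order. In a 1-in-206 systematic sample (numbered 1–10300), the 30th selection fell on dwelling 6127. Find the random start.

k = 206
r = 6127 − (30−1)×206 = 6127 − 5974 = 153

153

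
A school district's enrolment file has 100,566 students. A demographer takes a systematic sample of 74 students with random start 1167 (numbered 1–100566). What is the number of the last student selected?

100374

k = 100566/74 = 1359
74th selection = r + (74−1)·k = 1167 + 73×1359 = 1167 + 99207 = 100374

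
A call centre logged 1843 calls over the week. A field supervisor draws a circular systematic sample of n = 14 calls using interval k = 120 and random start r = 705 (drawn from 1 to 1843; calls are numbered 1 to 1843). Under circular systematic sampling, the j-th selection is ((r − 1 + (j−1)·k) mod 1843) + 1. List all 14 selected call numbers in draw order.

Selection 1: 705
Selection 2: 705 + 120 = 825
Selection 3: 825 + 120 = 945
Selection 4: 945 + 120 = 1065
Selection 5: 1065 + 120 = 1185
Selection 6: 1185 + 120 = 1305
Selection 7: 1305 + 120 = 1425
Selection 8: 1425 + 120 = 1545
Selection 9: 1545 + 120 = 1665
Selection 10: 1665 + 120 = 1785
Selection 11: 1785 + 120 = 1905 → 1905 − 1843 = 62
Selection 12: 62 + 120 = 182
Selection 13: 182 + 120 = 302
Selection 14: 302 + 120 = 422

705, 825, 945, 1065, 1185, 1305, 1425, 1545, 1665, 1785, 62, 182, 302, 422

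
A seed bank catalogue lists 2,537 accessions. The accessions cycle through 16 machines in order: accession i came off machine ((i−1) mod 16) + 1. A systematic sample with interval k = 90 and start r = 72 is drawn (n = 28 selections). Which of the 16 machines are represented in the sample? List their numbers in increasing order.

2, 4, 6, 8, 10, 12, 14, 16

Consecutive selections differ by k = 90, so their machine numbers differ by 90 mod 16 = 10.
gcd(90, 16) = 2, so the sample visits 16/2 = 8 distinct residues mod 16.
Start 72 is machine 8; the machines hit are 2, 4, 6, 8, 10, 12, 14, 16.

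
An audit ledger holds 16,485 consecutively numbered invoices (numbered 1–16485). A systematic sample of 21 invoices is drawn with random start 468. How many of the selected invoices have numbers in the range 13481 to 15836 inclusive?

k = 16485/21 = 785
First selection ≥ 13481: 468 + ⌈(13481−468)/785⌉·785 = 468 + 17×785 = 13813
Last selection ≤ 15836: 468 + ⌊(15836−468)/785⌋·785 = 468 + 19×785 = 15383
Count = 19 − 17 + 1 = 3

3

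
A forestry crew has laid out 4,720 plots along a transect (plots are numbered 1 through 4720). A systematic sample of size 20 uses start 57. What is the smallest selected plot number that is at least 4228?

4305

k = 4720/20 = 236
Steps past start: ⌈(4228 − 57)/236⌉ = ⌈4171/236⌉ = 18
Selected plot: 57 + 18×236 = 4305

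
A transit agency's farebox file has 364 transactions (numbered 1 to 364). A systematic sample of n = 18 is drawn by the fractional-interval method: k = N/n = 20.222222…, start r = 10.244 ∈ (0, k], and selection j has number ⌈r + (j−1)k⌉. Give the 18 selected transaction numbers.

11, 31, 51, 71, 92, 112, 132, 152, 173, 193, 213, 233, 253, 274, 294, 314, 334, 355

j=1: r + 0k = 10.244 → ⌈·⌉ = 11
j=2: r + 1k = 30.466222… → ⌈·⌉ = 31
j=3: r + 2k = 50.688444… → ⌈·⌉ = 51
j=4: r + 3k = 70.910666… → ⌈·⌉ = 71
j=5: r + 4k = 91.132888… → ⌈·⌉ = 92
j=6: r + 5k = 111.355111… → ⌈·⌉ = 112
j=7: r + 6k = 131.577333… → ⌈·⌉ = 132
j=8: r + 7k = 151.799555… → ⌈·⌉ = 152
j=9: r + 8k = 172.021777… → ⌈·⌉ = 173
j=10: r + 9k = 192.244 → ⌈·⌉ = 193
j=11: r + 10k = 212.466222… → ⌈·⌉ = 213
j=12: r + 11k = 232.688444… → ⌈·⌉ = 233
j=13: r + 12k = 252.910666… → ⌈·⌉ = 253
j=14: r + 13k = 273.132888… → ⌈·⌉ = 274
j=15: r + 14k = 293.355111… → ⌈·⌉ = 294
j=16: r + 15k = 313.577333… → ⌈·⌉ = 314
j=17: r + 16k = 333.799555… → ⌈·⌉ = 334
j=18: r + 17k = 354.021777… → ⌈·⌉ = 355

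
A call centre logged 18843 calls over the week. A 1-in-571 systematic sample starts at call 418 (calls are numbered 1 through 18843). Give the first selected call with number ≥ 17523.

17548

k = 571
Steps past start: ⌈(17523 − 418)/571⌉ = ⌈17105/571⌉ = 30
Selected call: 418 + 30×571 = 17548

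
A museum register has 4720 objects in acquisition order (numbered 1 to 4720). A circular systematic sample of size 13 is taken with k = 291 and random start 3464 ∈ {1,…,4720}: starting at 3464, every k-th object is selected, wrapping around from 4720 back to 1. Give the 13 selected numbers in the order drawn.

3464, 3755, 4046, 4337, 4628, 199, 490, 781, 1072, 1363, 1654, 1945, 2236

Selection 1: 3464
Selection 2: 3464 + 291 = 3755
Selection 3: 3755 + 291 = 4046
Selection 4: 4046 + 291 = 4337
Selection 5: 4337 + 291 = 4628
Selection 6: 4628 + 291 = 4919 → 4919 − 4720 = 199
Selection 7: 199 + 291 = 490
Selection 8: 490 + 291 = 781
Selection 9: 781 + 291 = 1072
Selection 10: 1072 + 291 = 1363
Selection 11: 1363 + 291 = 1654
Selection 12: 1654 + 291 = 1945
Selection 13: 1945 + 291 = 2236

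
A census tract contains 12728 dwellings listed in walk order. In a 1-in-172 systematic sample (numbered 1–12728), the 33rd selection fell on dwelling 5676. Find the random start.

172

k = 172
r = 5676 − (33−1)×172 = 5676 − 5504 = 172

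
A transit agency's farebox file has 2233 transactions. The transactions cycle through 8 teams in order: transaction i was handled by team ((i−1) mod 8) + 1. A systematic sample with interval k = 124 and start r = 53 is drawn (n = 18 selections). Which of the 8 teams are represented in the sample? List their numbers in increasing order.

Consecutive selections differ by k = 124, so their team numbers differ by 124 mod 8 = 4.
gcd(124, 8) = 4, so the sample visits 8/4 = 2 distinct residues mod 8.
Start 53 is team 5; the teams hit are 1, 5.

1, 5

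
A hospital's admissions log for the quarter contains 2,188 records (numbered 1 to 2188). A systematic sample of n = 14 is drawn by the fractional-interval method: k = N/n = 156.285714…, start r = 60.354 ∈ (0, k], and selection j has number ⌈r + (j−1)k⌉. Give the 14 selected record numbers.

j=1: r + 0k = 60.354 → ⌈·⌉ = 61
j=2: r + 1k = 216.639714… → ⌈·⌉ = 217
j=3: r + 2k = 372.925428… → ⌈·⌉ = 373
j=4: r + 3k = 529.211142… → ⌈·⌉ = 530
j=5: r + 4k = 685.496857… → ⌈·⌉ = 686
j=6: r + 5k = 841.782571… → ⌈·⌉ = 842
j=7: r + 6k = 998.068285… → ⌈·⌉ = 999
j=8: r + 7k = 1154.354 → ⌈·⌉ = 1155
j=9: r + 8k = 1310.639714… → ⌈·⌉ = 1311
j=10: r + 9k = 1466.925428… → ⌈·⌉ = 1467
j=11: r + 10k = 1623.211142… → ⌈·⌉ = 1624
j=12: r + 11k = 1779.496857… → ⌈·⌉ = 1780
j=13: r + 12k = 1935.782571… → ⌈·⌉ = 1936
j=14: r + 13k = 2092.068285… → ⌈·⌉ = 2093

61, 217, 373, 530, 686, 842, 999, 1155, 1311, 1467, 1624, 1780, 1936, 2093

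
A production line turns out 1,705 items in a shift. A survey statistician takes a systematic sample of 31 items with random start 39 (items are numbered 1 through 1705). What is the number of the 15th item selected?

k = 1705/31 = 55
15th selection = r + (15−1)·k = 39 + 14×55 = 39 + 770 = 809

809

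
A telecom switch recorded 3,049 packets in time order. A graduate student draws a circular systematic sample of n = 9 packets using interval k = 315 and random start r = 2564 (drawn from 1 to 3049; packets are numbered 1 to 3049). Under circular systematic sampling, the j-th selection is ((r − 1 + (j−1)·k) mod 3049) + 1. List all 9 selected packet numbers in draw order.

Selection 1: 2564
Selection 2: 2564 + 315 = 2879
Selection 3: 2879 + 315 = 3194 → 3194 − 3049 = 145
Selection 4: 145 + 315 = 460
Selection 5: 460 + 315 = 775
Selection 6: 775 + 315 = 1090
Selection 7: 1090 + 315 = 1405
Selection 8: 1405 + 315 = 1720
Selection 9: 1720 + 315 = 2035

2564, 2879, 145, 460, 775, 1090, 1405, 1720, 2035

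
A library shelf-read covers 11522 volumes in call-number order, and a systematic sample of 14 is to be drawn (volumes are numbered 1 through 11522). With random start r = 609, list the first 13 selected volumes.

609, 1432, 2255, 3078, 3901, 4724, 5547, 6370, 7193, 8016, 8839, 9662, 10485

k = N/n = 11522/14 = 823
volume 1: 609
volume 2: 609 + 823 = 1432
volume 3: 1432 + 823 = 2255
volume 4: 2255 + 823 = 3078
volume 5: 3078 + 823 = 3901
volume 6: 3901 + 823 = 4724
volume 7: 4724 + 823 = 5547
volume 8: 5547 + 823 = 6370
volume 9: 6370 + 823 = 7193
volume 10: 7193 + 823 = 8016
volume 11: 8016 + 823 = 8839
volume 12: 8839 + 823 = 9662
volume 13: 9662 + 823 = 10485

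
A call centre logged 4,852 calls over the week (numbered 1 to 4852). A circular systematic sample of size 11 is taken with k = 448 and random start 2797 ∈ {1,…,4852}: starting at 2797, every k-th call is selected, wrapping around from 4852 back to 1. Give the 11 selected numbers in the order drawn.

Selection 1: 2797
Selection 2: 2797 + 448 = 3245
Selection 3: 3245 + 448 = 3693
Selection 4: 3693 + 448 = 4141
Selection 5: 4141 + 448 = 4589
Selection 6: 4589 + 448 = 5037 → 5037 − 4852 = 185
Selection 7: 185 + 448 = 633
Selection 8: 633 + 448 = 1081
Selection 9: 1081 + 448 = 1529
Selection 10: 1529 + 448 = 1977
Selection 11: 1977 + 448 = 2425

2797, 3245, 3693, 4141, 4589, 185, 633, 1081, 1529, 1977, 2425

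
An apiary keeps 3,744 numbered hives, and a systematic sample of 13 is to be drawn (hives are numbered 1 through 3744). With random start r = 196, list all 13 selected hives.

k = N/n = 3744/13 = 288
hive 1: 196
hive 2: 196 + 288 = 484
hive 3: 484 + 288 = 772
hive 4: 772 + 288 = 1060
hive 5: 1060 + 288 = 1348
hive 6: 1348 + 288 = 1636
hive 7: 1636 + 288 = 1924
hive 8: 1924 + 288 = 2212
hive 9: 2212 + 288 = 2500
hive 10: 2500 + 288 = 2788
hive 11: 2788 + 288 = 3076
hive 12: 3076 + 288 = 3364
hive 13: 3364 + 288 = 3652

196, 484, 772, 1060, 1348, 1636, 1924, 2212, 2500, 2788, 3076, 3364, 3652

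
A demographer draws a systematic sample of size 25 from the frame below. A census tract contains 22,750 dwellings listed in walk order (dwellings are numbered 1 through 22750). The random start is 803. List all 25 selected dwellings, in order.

k = N/n = 22750/25 = 910
dwelling 1: 803
dwelling 2: 803 + 910 = 1713
dwelling 3: 1713 + 910 = 2623
dwelling 4: 2623 + 910 = 3533
dwelling 5: 3533 + 910 = 4443
dwelling 6: 4443 + 910 = 5353
dwelling 7: 5353 + 910 = 6263
dwelling 8: 6263 + 910 = 7173
dwelling 9: 7173 + 910 = 8083
dwelling 10: 8083 + 910 = 8993
dwelling 11: 8993 + 910 = 9903
dwelling 12: 9903 + 910 = 10813
dwelling 13: 10813 + 910 = 11723
dwelling 14: 11723 + 910 = 12633
dwelling 15: 12633 + 910 = 13543
dwelling 16: 13543 + 910 = 14453
dwelling 17: 14453 + 910 = 15363
dwelling 18: 15363 + 910 = 16273
dwelling 19: 16273 + 910 = 17183
dwelling 20: 17183 + 910 = 18093
dwelling 21: 18093 + 910 = 19003
dwelling 22: 19003 + 910 = 19913
dwelling 23: 19913 + 910 = 20823
dwelling 24: 20823 + 910 = 21733
dwelling 25: 21733 + 910 = 22643

803, 1713, 2623, 3533, 4443, 5353, 6263, 7173, 8083, 8993, 9903, 10813, 11723, 12633, 13543, 14453, 15363, 16273, 17183, 18093, 19003, 19913, 20823, 21733, 22643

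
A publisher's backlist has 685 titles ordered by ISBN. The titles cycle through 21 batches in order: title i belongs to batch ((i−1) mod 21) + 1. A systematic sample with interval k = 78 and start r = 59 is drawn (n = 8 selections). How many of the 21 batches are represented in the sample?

7

Consecutive selections differ by k = 78, so their batch numbers differ by 78 mod 21 = 15.
gcd(78, 21) = 3, so the sample visits 21/3 = 7 distinct residues mod 21.
Start 59 is batch 17; the batches hit are 2, 5, 8, 11, 14, 17, 20.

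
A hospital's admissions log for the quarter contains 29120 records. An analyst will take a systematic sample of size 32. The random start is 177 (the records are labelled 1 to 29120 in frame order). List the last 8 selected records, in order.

22017, 22927, 23837, 24747, 25657, 26567, 27477, 28387

k = N/n = 29120/32 = 910
25th selection = 177 + 24×910 = 22017
26th: 22017 + 910 = 22927
27th: 22927 + 910 = 23837
28th: 23837 + 910 = 24747
29th: 24747 + 910 = 25657
30th: 25657 + 910 = 26567
31st: 26567 + 910 = 27477
32nd: 27477 + 910 = 28387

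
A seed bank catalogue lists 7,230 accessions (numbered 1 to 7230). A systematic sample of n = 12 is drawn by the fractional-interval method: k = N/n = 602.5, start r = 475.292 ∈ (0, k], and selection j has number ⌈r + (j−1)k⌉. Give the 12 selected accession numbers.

j=1: r + 0k = 475.292 → ⌈·⌉ = 476
j=2: r + 1k = 1077.792 → ⌈·⌉ = 1078
j=3: r + 2k = 1680.292 → ⌈·⌉ = 1681
j=4: r + 3k = 2282.792 → ⌈·⌉ = 2283
j=5: r + 4k = 2885.292 → ⌈·⌉ = 2886
j=6: r + 5k = 3487.792 → ⌈·⌉ = 3488
j=7: r + 6k = 4090.292 → ⌈·⌉ = 4091
j=8: r + 7k = 4692.792 → ⌈·⌉ = 4693
j=9: r + 8k = 5295.292 → ⌈·⌉ = 5296
j=10: r + 9k = 5897.792 → ⌈·⌉ = 5898
j=11: r + 10k = 6500.292 → ⌈·⌉ = 6501
j=12: r + 11k = 7102.792 → ⌈·⌉ = 7103

476, 1078, 1681, 2283, 2886, 3488, 4091, 4693, 5296, 5898, 6501, 7103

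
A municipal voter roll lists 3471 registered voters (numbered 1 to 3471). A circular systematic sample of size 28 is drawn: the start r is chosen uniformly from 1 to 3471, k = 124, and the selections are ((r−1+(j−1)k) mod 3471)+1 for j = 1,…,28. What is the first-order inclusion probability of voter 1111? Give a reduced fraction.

For each position j, as r ranges over 1…3471 the j-th selection hits every voter exactly once, so voter 1111 is selected for exactly 28 of the 3471 starts.
Inclusion probability = 28/3471.

28/3471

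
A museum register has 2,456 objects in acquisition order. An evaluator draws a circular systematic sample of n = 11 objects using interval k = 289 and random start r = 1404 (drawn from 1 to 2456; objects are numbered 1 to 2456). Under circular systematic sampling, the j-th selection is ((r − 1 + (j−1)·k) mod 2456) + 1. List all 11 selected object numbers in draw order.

Selection 1: 1404
Selection 2: 1404 + 289 = 1693
Selection 3: 1693 + 289 = 1982
Selection 4: 1982 + 289 = 2271
Selection 5: 2271 + 289 = 2560 → 2560 − 2456 = 104
Selection 6: 104 + 289 = 393
Selection 7: 393 + 289 = 682
Selection 8: 682 + 289 = 971
Selection 9: 971 + 289 = 1260
Selection 10: 1260 + 289 = 1549
Selection 11: 1549 + 289 = 1838

1404, 1693, 1982, 2271, 104, 393, 682, 971, 1260, 1549, 1838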